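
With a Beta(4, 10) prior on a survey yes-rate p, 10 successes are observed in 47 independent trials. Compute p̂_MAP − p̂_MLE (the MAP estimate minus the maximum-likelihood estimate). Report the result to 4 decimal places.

MAP − MLE = 0.0076

Posterior is Beta(14, 47); MAP = (14−1)/(61−2) = 13/59 ≈ 0.22034.
MLE ignores the prior: p̂_MLE = k/n = 10/47 ≈ 0.21277.
Difference = 13/59 − 10/47 = 21/2773 ≈ 0.0076.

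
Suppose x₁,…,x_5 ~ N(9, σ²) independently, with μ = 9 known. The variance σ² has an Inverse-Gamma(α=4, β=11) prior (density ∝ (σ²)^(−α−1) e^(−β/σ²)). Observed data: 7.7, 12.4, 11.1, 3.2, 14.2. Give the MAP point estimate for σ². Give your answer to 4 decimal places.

σ̂²_MAP = 6.6893

Sum of squared deviations about the known mean: SS = (7.7−9)² + (12.4−9)² + (11.1−9)² + (3.2−9)² + (14.2−9)² = 78.34.
The Normal likelihood contributes (σ²)^(−n/2) exp(−SS/(2σ²)), so the posterior is Inverse-Gamma(α + n/2, β + SS/2) = Inverse-Gamma(6.5, 50.17).
The mode of Inverse-Gamma(a, b) is b/(a+1) = 50.17/7.5 ≈ 6.6893.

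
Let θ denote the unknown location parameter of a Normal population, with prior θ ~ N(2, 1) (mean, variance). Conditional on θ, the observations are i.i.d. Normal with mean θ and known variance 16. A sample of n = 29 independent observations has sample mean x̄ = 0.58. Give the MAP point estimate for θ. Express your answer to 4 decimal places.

n = 29, x̄ = 0.58.
For a Normal prior and Normal likelihood with known variance, the posterior is Normal; its mode equals its mean, the precision-weighted average.
Prior precision 1/σ₀² = 1/1 = 1; data precision n/σ² = 29/16 = 1.8125.
θ̂ = (1·2 + 1.8125·0.58) / (1 + 1.8125) = 3.05125/2.8125 = 2441/2250 ≈ 1.0849.

θ̂_MAP = 1.0849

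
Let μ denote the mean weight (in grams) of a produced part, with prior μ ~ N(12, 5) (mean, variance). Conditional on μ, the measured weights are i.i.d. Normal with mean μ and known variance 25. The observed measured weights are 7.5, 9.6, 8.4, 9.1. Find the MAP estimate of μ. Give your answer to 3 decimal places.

μ̂_MAP = 10.511

n = 4; x̄ = (7.5 + 9.6 + 8.4 + 9.1)/4 = 34.6/4 = 8.65.
For a Normal prior and Normal likelihood with known variance, the posterior is Normal; its mode equals its mean, the precision-weighted average.
Prior precision 1/σ₀² = 1/5 = 0.2; data precision n/σ² = 4/25 = 0.16.
μ̂ = (0.2·12 + 0.16·8.65) / (0.2 + 0.16) = 3.784/0.36 = 473/45 ≈ 10.511.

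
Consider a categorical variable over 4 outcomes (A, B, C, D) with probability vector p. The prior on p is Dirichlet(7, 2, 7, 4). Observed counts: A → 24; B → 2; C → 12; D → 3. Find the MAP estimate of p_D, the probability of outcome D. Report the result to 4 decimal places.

MAP estimate of p_D = 0.1053

The posterior is Dirichlet(αᵢ + nᵢ) = Dirichlet(31, 4, 19, 7).
For a Dirichlet(a₁,…,a_K) with all aᵢ > 1, the mode has j-th component (aⱼ − 1)/(Σaᵢ − K).
Here Σaᵢ = 61 and K = 4, so p_D = (7 − 1)/(61 − 4) = 6/57 ≈ 0.1053.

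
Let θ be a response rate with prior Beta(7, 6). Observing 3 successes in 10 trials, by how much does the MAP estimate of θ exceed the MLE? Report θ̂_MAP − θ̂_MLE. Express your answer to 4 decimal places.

Posterior is Beta(10, 13); MAP = (10−1)/(23−2) = 9/21 ≈ 0.42857.
MLE ignores the prior: θ̂_MLE = k/n = 3/10 ≈ 0.30000.
Difference = 9/21 − 3/10 = 9/70 ≈ 0.1286.

MAP − MLE = 0.1286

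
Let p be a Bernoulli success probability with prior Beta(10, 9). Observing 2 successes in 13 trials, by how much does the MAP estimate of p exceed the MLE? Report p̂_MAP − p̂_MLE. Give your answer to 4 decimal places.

MAP − MLE = 0.2128

Posterior is Beta(12, 20); MAP = (12−1)/(32−2) = 11/30 ≈ 0.36667.
MLE ignores the prior: p̂_MLE = k/n = 2/13 ≈ 0.15385.
Difference = 11/30 − 2/13 = 83/390 ≈ 0.2128.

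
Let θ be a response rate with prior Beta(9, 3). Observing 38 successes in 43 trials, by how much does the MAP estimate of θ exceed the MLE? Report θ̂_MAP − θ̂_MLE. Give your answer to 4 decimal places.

MAP − MLE = -0.0158

Posterior is Beta(47, 8); MAP = (47−1)/(55−2) = 46/53 ≈ 0.86792.
MLE ignores the prior: θ̂_MLE = k/n = 38/43 ≈ 0.88372.
Difference = 46/53 − 38/43 = -36/2279 ≈ -0.0158.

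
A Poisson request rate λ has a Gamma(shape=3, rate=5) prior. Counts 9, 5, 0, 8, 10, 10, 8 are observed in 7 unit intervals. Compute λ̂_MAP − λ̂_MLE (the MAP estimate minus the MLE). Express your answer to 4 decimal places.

Σxᵢ = 50. Posterior is Gamma(53, 12); MAP = (53−1)/12 = 52/12 ≈ 4.33333.
MLE = x̄ = 50/7 ≈ 7.14286.
Difference = 52/12 − 50/7 = -59/21 ≈ -2.8095.

MAP − MLE = -2.8095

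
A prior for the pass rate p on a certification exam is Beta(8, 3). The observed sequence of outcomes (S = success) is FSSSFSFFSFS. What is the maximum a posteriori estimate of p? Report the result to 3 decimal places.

p̂_MAP = 0.650

Prior: Beta(8, 3).
Data: 6 successes in 11 trials (from the sequence). The binomial likelihood contributes p^6(1−p)^5, so the posterior is Beta(8+6, 3+5) = Beta(14, 8).
For Beta(a, b) with a, b > 1 the mode is (a−1)/(a+b−2) = 13/20 ≈ 0.650.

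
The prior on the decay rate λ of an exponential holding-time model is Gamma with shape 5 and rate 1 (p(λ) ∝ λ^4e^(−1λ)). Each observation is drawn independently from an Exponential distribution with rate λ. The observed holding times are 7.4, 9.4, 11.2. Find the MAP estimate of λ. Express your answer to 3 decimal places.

λ̂_MAP = 0.241

The Exponential(rate=λ) likelihood is ∝ λ^n e^(−λΣtᵢ). Here n = 3 and Σtᵢ = 7.4 + 9.4 + 11.2 = 28.
Posterior ∝ λ^4e^(−1λ) · λ^3e^(−28λ) = λ^7e^(−29λ), i.e. Gamma(8, 29).
Mode = (a−1)/b = 7/29 ≈ 0.241.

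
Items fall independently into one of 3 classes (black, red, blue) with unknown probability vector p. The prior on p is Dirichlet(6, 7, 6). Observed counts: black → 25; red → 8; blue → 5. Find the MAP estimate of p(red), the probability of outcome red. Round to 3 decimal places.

MAP estimate of p(red) = 0.259

The posterior is Dirichlet(αᵢ + nᵢ) = Dirichlet(31, 15, 11).
For a Dirichlet(a₁,…,a_K) with all aᵢ > 1, the mode has j-th component (aⱼ − 1)/(Σaᵢ − K).
Here Σaᵢ = 57 and K = 3, so p(red) = (15 − 1)/(57 − 3) = 14/54 ≈ 0.259.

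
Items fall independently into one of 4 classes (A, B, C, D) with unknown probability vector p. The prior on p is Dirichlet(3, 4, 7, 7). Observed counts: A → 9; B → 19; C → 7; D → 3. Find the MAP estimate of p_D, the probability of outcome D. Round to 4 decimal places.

The posterior is Dirichlet(αᵢ + nᵢ) = Dirichlet(12, 23, 14, 10).
For a Dirichlet(a₁,…,a_K) with all aᵢ > 1, the mode has j-th component (aⱼ − 1)/(Σaᵢ − K).
Here Σaᵢ = 59 and K = 4, so p_D = (10 − 1)/(59 − 4) = 9/55 ≈ 0.1636.

MAP estimate of p_D = 0.1636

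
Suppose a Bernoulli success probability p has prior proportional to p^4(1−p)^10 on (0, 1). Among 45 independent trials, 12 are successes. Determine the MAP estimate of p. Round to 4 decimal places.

p̂_MAP = 0.2712

The prior density ∝ p^4(1−p)^10 is the kernel of Beta(5, 11).
Data: 12 successes in 45 trials. The binomial likelihood contributes p^12(1−p)^33, so the posterior is Beta(5+12, 11+33) = Beta(17, 44).
For Beta(a, b) with a, b > 1 the mode is (a−1)/(a+b−2) = 16/59 ≈ 0.2712.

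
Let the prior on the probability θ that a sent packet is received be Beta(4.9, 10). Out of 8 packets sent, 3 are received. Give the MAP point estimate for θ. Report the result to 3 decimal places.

Prior: Beta(4.9, 10).
Data: 3 successes in 8 trials. The binomial likelihood contributes θ^3(1−θ)^5, so the posterior is Beta(4.9+3, 10+5) = Beta(7.9, 15).
For Beta(a, b) with a, b > 1 the mode is (a−1)/(a+b−2) = 6.9/20.9 ≈ 0.330.

θ̂_MAP = 0.330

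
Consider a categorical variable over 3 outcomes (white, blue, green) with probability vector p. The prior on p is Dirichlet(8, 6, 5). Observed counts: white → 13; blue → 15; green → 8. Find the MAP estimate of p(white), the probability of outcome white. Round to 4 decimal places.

MAP estimate of p(white) = 0.3846

The posterior is Dirichlet(αᵢ + nᵢ) = Dirichlet(21, 21, 13).
For a Dirichlet(a₁,…,a_K) with all aᵢ > 1, the mode has j-th component (aⱼ − 1)/(Σaᵢ − K).
Here Σaᵢ = 55 and K = 3, so p(white) = (21 − 1)/(55 − 3) = 20/52 ≈ 0.3846.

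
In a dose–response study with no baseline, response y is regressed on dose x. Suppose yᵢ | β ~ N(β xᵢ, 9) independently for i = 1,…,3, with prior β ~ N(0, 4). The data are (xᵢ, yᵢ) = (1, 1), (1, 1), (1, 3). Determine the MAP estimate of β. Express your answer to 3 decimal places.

log p(β | y) = −Σ(yᵢ − βxᵢ)²/(2·9) − β²/(2·4) + const.
Setting the derivative to zero: Σxᵢ(yᵢ − βxᵢ)/9 − β/4 = 0, so β = Σxᵢyᵢ / (Σxᵢ² + σ²/τ²).
Σxᵢyᵢ = 1·1 + 1·1 + 1·3 = 5; Σxᵢ² = 3; σ²/τ² = 2.25.
β̂_MAP = 5 / (3 + 2.25) = 5/5.25 ≈ 0.952.

β̂_MAP = 0.952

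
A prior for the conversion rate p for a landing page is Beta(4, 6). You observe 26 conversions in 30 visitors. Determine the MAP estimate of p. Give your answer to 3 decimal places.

Prior: Beta(4, 6).
Data: 26 successes in 30 trials. The binomial likelihood contributes p^26(1−p)^4, so the posterior is Beta(4+26, 6+4) = Beta(30, 10).
For Beta(a, b) with a, b > 1 the mode is (a−1)/(a+b−2) = 29/38 ≈ 0.763.

p̂_MAP = 0.763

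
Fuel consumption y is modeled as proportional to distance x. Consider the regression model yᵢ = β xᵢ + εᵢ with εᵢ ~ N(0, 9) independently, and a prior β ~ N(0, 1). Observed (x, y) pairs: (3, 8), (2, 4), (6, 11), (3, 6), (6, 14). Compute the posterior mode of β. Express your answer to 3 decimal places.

β̂_MAP = 1.942

log p(β | y) = −Σ(yᵢ − βxᵢ)²/(2·9) − β²/(2·1) + const.
Setting the derivative to zero: Σxᵢ(yᵢ − βxᵢ)/9 − β/1 = 0, so β = Σxᵢyᵢ / (Σxᵢ² + σ²/τ²).
Σxᵢyᵢ = 3·8 + 2·4 + 6·11 + 3·6 + 6·14 = 200; Σxᵢ² = 94; σ²/τ² = 9.
β̂_MAP = 200 / (94 + 9) = 200/103 ≈ 1.942.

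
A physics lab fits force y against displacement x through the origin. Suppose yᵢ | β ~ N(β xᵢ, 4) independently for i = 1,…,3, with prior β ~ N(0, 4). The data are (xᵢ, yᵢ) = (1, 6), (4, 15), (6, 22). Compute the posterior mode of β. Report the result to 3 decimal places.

β̂_MAP = 3.667

log p(β | y) = −Σ(yᵢ − βxᵢ)²/(2·4) − β²/(2·4) + const.
Setting the derivative to zero: Σxᵢ(yᵢ − βxᵢ)/4 − β/4 = 0, so β = Σxᵢyᵢ / (Σxᵢ² + σ²/τ²).
Σxᵢyᵢ = 1·6 + 4·15 + 6·22 = 198; Σxᵢ² = 53; σ²/τ² = 1.
β̂_MAP = 198 / (53 + 1) = 198/54 ≈ 3.667.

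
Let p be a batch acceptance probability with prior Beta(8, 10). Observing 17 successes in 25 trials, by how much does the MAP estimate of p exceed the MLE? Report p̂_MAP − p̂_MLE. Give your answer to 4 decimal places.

Posterior is Beta(25, 18); MAP = (25−1)/(43−2) = 24/41 ≈ 0.58537.
MLE ignores the prior: p̂_MLE = k/n = 17/25 ≈ 0.68000.
Difference = 24/41 − 17/25 = -97/1025 ≈ -0.0946.

MAP − MLE = -0.0946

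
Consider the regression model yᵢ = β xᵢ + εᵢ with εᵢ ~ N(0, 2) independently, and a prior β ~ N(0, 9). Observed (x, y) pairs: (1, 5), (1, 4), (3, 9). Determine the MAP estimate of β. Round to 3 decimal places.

β̂_MAP = 3.208

log p(β | y) = −Σ(yᵢ − βxᵢ)²/(2·2) − β²/(2·9) + const.
Setting the derivative to zero: Σxᵢ(yᵢ − βxᵢ)/2 − β/9 = 0, so β = Σxᵢyᵢ / (Σxᵢ² + σ²/τ²).
Σxᵢyᵢ = 1·5 + 1·4 + 3·9 = 36; Σxᵢ² = 11; σ²/τ² = 2/9.
β̂_MAP = 36 / (11 + 2/9) = 36/(101/9) = 324/101 ≈ 3.208.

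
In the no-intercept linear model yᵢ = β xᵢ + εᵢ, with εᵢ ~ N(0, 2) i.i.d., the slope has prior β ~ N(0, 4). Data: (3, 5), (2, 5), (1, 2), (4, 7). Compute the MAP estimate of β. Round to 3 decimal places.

log p(β | y) = −Σ(yᵢ − βxᵢ)²/(2·2) − β²/(2·4) + const.
Setting the derivative to zero: Σxᵢ(yᵢ − βxᵢ)/2 − β/4 = 0, so β = Σxᵢyᵢ / (Σxᵢ² + σ²/τ²).
Σxᵢyᵢ = 3·5 + 2·5 + 1·2 + 4·7 = 55; Σxᵢ² = 30; σ²/τ² = 0.5.
β̂_MAP = 55 / (30 + 0.5) = 55/30.5 ≈ 1.803.

β̂_MAP = 1.803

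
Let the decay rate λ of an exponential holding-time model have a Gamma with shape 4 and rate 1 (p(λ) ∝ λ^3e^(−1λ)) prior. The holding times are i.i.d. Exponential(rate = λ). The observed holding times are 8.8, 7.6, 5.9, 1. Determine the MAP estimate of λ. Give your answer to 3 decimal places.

λ̂_MAP = 0.288

The Exponential(rate=λ) likelihood is ∝ λ^n e^(−λΣtᵢ). Here n = 4 and Σtᵢ = 8.8 + 7.6 + 5.9 + 1 = 23.3.
Posterior ∝ λ^3e^(−1λ) · λ^4e^(−23.3λ) = λ^7e^(−24.3λ), i.e. Gamma(8, 24.3).
Mode = (a−1)/b = 7/24.3 ≈ 0.288.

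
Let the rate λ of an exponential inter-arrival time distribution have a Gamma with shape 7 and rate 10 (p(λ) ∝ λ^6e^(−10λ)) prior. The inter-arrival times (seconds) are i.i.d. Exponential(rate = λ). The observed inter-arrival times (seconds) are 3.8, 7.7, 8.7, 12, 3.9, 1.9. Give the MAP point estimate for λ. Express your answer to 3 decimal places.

λ̂_MAP = 0.250

The Exponential(rate=λ) likelihood is ∝ λ^n e^(−λΣtᵢ). Here n = 6 and Σtᵢ = 3.8 + 7.7 + 8.7 + 12 + 3.9 + 1.9 = 38.
Posterior ∝ λ^6e^(−10λ) · λ^6e^(−38λ) = λ^12e^(−48λ), i.e. Gamma(13, 48).
Mode = (a−1)/b = 12/48 ≈ 0.250.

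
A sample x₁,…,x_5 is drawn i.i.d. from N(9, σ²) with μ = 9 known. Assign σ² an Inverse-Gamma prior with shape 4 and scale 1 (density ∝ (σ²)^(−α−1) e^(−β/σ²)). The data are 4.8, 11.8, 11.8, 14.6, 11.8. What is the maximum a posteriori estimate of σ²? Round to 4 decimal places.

Sum of squared deviations about the known mean: SS = (4.8−9)² + (11.8−9)² + (11.8−9)² + (14.6−9)² + (11.8−9)² = 72.52.
The Normal likelihood contributes (σ²)^(−n/2) exp(−SS/(2σ²)), so the posterior is Inverse-Gamma(α + n/2, β + SS/2) = Inverse-Gamma(6.5, 37.26).
The mode of Inverse-Gamma(a, b) is b/(a+1) = 37.26/7.5 ≈ 4.9680.

σ̂²_MAP = 4.9680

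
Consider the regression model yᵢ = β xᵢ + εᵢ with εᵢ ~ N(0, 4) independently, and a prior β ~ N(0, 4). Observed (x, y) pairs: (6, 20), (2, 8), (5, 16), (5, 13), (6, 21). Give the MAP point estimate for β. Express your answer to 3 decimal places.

log p(β | y) = −Σ(yᵢ − βxᵢ)²/(2·4) − β²/(2·4) + const.
Setting the derivative to zero: Σxᵢ(yᵢ − βxᵢ)/4 − β/4 = 0, so β = Σxᵢyᵢ / (Σxᵢ² + σ²/τ²).
Σxᵢyᵢ = 6·20 + 2·8 + 5·16 + 5·13 + 6·21 = 407; Σxᵢ² = 126; σ²/τ² = 1.
β̂_MAP = 407 / (126 + 1) = 407/127 ≈ 3.205.

β̂_MAP = 3.205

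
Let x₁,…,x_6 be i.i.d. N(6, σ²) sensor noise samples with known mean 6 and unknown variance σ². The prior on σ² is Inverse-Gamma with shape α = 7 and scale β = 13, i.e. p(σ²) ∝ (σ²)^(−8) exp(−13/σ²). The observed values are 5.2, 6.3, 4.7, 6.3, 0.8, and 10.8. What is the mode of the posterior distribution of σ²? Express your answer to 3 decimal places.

Sum of squared deviations about the known mean: SS = (5.2−6)² + (6.3−6)² + (4.7−6)² + (6.3−6)² + (0.8−6)² + (10.8−6)² = 52.59.
The Normal likelihood contributes (σ²)^(−n/2) exp(−SS/(2σ²)), so the posterior is Inverse-Gamma(α + n/2, β + SS/2) = Inverse-Gamma(10, 39.295).
The mode of Inverse-Gamma(a, b) is b/(a+1) = 39.295/11 ≈ 3.572.

σ̂²_MAP = 3.572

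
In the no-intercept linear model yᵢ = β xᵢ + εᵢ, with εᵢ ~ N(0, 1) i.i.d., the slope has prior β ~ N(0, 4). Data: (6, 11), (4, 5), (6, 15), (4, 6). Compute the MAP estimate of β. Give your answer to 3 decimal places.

log p(β | y) = −Σ(yᵢ − βxᵢ)²/(2·1) − β²/(2·4) + const.
Setting the derivative to zero: Σxᵢ(yᵢ − βxᵢ)/1 − β/4 = 0, so β = Σxᵢyᵢ / (Σxᵢ² + σ²/τ²).
Σxᵢyᵢ = 6·11 + 4·5 + 6·15 + 4·6 = 200; Σxᵢ² = 104; σ²/τ² = 0.25.
β̂_MAP = 200 / (104 + 0.25) = 200/104.25 ≈ 1.918.

β̂_MAP = 1.918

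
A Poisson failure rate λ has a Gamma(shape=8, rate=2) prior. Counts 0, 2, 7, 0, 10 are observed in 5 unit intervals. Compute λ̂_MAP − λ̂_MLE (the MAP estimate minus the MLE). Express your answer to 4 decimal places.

MAP − MLE = -0.0857

Σxᵢ = 19. Posterior is Gamma(27, 7); MAP = (27−1)/7 = 26/7 ≈ 3.71429.
MLE = x̄ = 19/5 ≈ 3.80000.
Difference = 26/7 − 19/5 = -3/35 ≈ -0.0857.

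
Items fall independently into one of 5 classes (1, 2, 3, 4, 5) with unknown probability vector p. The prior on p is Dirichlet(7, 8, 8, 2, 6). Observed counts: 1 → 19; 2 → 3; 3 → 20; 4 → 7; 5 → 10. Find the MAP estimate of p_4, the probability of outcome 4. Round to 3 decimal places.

The posterior is Dirichlet(αᵢ + nᵢ) = Dirichlet(26, 11, 28, 9, 16).
For a Dirichlet(a₁,…,a_K) with all aᵢ > 1, the mode has j-th component (aⱼ − 1)/(Σaᵢ − K).
Here Σaᵢ = 90 and K = 5, so p_4 = (9 − 1)/(90 − 5) = 8/85 ≈ 0.094.

MAP estimate: 0.094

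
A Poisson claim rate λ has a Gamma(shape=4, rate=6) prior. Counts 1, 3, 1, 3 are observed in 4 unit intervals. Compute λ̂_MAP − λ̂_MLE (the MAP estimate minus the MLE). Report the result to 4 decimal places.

Σxᵢ = 8. Posterior is Gamma(12, 10); MAP = (12−1)/10 = 11/10 ≈ 1.10000.
MLE = x̄ = 8/4 ≈ 2.00000.
Difference = 11/10 − 8/4 = -9/10 ≈ -0.9000.

MAP − MLE = -0.9000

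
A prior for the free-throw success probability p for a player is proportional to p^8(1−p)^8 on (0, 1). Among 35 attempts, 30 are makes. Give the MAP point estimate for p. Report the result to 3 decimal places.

The prior density ∝ p^8(1−p)^8 is the kernel of Beta(9, 9).
Data: 30 successes in 35 trials. The binomial likelihood contributes p^30(1−p)^5, so the posterior is Beta(9+30, 9+5) = Beta(39, 14).
For Beta(a, b) with a, b > 1 the mode is (a−1)/(a+b−2) = 38/51 ≈ 0.745.

p̂_MAP = 0.745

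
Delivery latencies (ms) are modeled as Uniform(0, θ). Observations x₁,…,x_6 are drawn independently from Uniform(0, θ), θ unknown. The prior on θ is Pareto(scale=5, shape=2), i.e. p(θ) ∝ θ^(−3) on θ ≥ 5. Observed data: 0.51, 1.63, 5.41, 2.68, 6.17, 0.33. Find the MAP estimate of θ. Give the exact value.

θ̂_MAP = 6.17

The Uniform(0, θ) likelihood is θ^(−n) for θ ≥ max(xᵢ), zero otherwise. Here max(xᵢ) = 6.17.
Posterior ∝ θ^(−3) · θ^(−6) = θ^(−9) on θ ≥ max(5, 6.17) = 6.17.
This density is strictly decreasing in θ, so the posterior mode lies at the lower boundary of the support.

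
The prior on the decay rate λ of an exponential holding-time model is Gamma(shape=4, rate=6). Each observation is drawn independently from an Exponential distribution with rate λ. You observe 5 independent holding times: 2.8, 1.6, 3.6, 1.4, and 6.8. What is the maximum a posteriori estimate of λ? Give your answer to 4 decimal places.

The Exponential(rate=λ) likelihood is ∝ λ^n e^(−λΣtᵢ). Here n = 5 and Σtᵢ = 2.8 + 1.6 + 3.6 + 1.4 + 6.8 = 16.2.
Posterior ∝ λ^3e^(−6λ) · λ^5e^(−16.2λ) = λ^8e^(−22.2λ), i.e. Gamma(9, 22.2).
Mode = (a−1)/b = 8/22.2 ≈ 0.3604.

λ̂_MAP = 0.3604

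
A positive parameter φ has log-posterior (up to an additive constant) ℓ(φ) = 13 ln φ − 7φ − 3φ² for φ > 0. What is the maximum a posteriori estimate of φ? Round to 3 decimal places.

φ̂_MAP = 1.000

ℓ'(φ) = 13/φ − 7 − 6φ. Setting this to zero and multiplying by φ: 6φ² + 7φ − 13 = 0.
φ = (−7 + √(7² + 4·6·13)) / (2·6) = (−7 + √361) / 12 = (−7 + 19)/12 = 1.
ℓ''(φ) = −13/φ² − 6 < 0, confirming a maximum.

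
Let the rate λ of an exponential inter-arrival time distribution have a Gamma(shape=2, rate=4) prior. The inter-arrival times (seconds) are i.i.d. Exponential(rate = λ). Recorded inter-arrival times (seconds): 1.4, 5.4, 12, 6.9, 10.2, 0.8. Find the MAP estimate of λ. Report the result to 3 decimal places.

λ̂_MAP = 0.172

The Exponential(rate=λ) likelihood is ∝ λ^n e^(−λΣtᵢ). Here n = 6 and Σtᵢ = 1.4 + 5.4 + 12 + 6.9 + 10.2 + 0.8 = 36.7.
Posterior ∝ λe^(−4λ) · λ^6e^(−36.7λ) = λ^7e^(−40.7λ), i.e. Gamma(8, 40.7).
Mode = (a−1)/b = 7/40.7 ≈ 0.172.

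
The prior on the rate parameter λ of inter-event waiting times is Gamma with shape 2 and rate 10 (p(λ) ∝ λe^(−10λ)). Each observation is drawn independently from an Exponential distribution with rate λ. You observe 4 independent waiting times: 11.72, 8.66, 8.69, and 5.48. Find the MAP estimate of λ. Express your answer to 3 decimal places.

λ̂_MAP = 0.112

The Exponential(rate=λ) likelihood is ∝ λ^n e^(−λΣtᵢ). Here n = 4 and Σtᵢ = 11.72 + 8.66 + 8.69 + 5.48 = 34.55.
Posterior ∝ λe^(−10λ) · λ^4e^(−34.55λ) = λ^5e^(−44.55λ), i.e. Gamma(6, 44.55).
Mode = (a−1)/b = 5/44.55 ≈ 0.112.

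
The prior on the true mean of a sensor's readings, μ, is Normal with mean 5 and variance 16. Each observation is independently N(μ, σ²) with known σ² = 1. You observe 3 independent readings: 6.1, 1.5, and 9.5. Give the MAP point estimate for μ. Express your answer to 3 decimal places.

μ̂_MAP = 5.686

n = 3; x̄ = (6.1 + 1.5 + 9.5)/3 = 17.1/3 = 5.7.
For a Normal prior and Normal likelihood with known variance, the posterior is Normal; its mode equals its mean, the precision-weighted average.
Prior precision 1/σ₀² = 1/16 = 0.0625; data precision n/σ² = 3/1 = 3.
μ̂ = (0.0625·5 + 3·5.7) / (0.0625 + 3) = 17.4125/3.0625 = 199/35 ≈ 5.686.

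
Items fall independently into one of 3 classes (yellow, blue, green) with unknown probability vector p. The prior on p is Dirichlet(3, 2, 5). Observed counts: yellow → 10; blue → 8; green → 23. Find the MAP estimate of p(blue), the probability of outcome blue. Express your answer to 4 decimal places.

The posterior is Dirichlet(αᵢ + nᵢ) = Dirichlet(13, 10, 28).
For a Dirichlet(a₁,…,a_K) with all aᵢ > 1, the mode has j-th component (aⱼ − 1)/(Σaᵢ − K).
Here Σaᵢ = 51 and K = 3, so p(blue) = (10 − 1)/(51 − 3) = 9/48 ≈ 0.1875.

MAP estimate of p(blue) = 0.1875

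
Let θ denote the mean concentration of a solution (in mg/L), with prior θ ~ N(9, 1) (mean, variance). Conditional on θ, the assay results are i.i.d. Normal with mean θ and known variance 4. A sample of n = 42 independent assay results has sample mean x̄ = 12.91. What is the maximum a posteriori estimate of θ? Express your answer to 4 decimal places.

θ̂_MAP = 12.5700

n = 42, x̄ = 12.91.
For a Normal prior and Normal likelihood with known variance, the posterior is Normal; its mode equals its mean, the precision-weighted average.
Prior precision 1/σ₀² = 1/1 = 1; data precision n/σ² = 42/4 = 10.5.
θ̂ = (1·9 + 10.5·12.91) / (1 + 10.5) = 144.555/11.5 = 12.5700.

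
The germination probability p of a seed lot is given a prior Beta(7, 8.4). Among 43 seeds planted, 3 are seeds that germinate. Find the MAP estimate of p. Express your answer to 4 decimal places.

Prior: Beta(7, 8.4).
Data: 3 successes in 43 trials. The binomial likelihood contributes p^3(1−p)^40, so the posterior is Beta(7+3, 8.4+40) = Beta(10, 48.4).
For Beta(a, b) with a, b > 1 the mode is (a−1)/(a+b−2) = 9/56.4 ≈ 0.1596.

p̂_MAP = 0.1596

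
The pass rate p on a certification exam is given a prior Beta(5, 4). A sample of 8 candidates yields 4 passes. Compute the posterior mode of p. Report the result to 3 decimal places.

Prior: Beta(5, 4).
Data: 4 successes in 8 trials. The binomial likelihood contributes p^4(1−p)^4, so the posterior is Beta(5+4, 4+4) = Beta(9, 8).
For Beta(a, b) with a, b > 1 the mode is (a−1)/(a+b−2) = 8/15 ≈ 0.533.

p̂_MAP = 0.533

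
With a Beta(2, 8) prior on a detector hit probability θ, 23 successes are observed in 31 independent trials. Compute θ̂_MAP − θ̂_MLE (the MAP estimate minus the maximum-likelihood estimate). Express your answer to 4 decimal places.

Posterior is Beta(25, 16); MAP = (25−1)/(41−2) = 24/39 ≈ 0.61538.
MLE ignores the prior: θ̂_MLE = k/n = 23/31 ≈ 0.74194.
Difference = 24/39 − 23/31 = -51/403 ≈ -0.1266.

MAP − MLE = -0.1266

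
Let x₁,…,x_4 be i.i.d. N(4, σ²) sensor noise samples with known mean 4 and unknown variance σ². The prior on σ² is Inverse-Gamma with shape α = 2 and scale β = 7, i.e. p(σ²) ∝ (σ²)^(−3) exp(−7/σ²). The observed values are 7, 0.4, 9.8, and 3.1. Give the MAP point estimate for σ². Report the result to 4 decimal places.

Sum of squared deviations about the known mean: SS = (7−4)² + (0.4−4)² + (9.8−4)² + (3.1−4)² = 56.41.
The Normal likelihood contributes (σ²)^(−n/2) exp(−SS/(2σ²)), so the posterior is Inverse-Gamma(α + n/2, β + SS/2) = Inverse-Gamma(4, 35.205).
The mode of Inverse-Gamma(a, b) is b/(a+1) = 35.205/5 ≈ 7.0410.

σ̂²_MAP = 7.0410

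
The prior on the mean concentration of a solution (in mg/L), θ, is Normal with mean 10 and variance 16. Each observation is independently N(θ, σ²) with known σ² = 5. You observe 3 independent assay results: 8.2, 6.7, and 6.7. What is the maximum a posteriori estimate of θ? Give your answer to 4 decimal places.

θ̂_MAP = 7.4642

n = 3; x̄ = (8.2 + 6.7 + 6.7)/3 = 21.6/3 = 7.2.
For a Normal prior and Normal likelihood with known variance, the posterior is Normal; its mode equals its mean, the precision-weighted average.
Prior precision 1/σ₀² = 1/16 = 0.0625; data precision n/σ² = 3/5 = 0.6.
θ̂ = (0.0625·10 + 0.6·7.2) / (0.0625 + 0.6) = 4.945/0.6625 = 1978/265 ≈ 7.4642.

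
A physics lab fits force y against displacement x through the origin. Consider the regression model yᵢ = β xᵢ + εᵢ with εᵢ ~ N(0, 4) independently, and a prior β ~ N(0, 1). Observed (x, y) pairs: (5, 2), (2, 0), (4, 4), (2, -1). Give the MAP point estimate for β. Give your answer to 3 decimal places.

β̂_MAP = 0.453

log p(β | y) = −Σ(yᵢ − βxᵢ)²/(2·4) − β²/(2·1) + const.
Setting the derivative to zero: Σxᵢ(yᵢ − βxᵢ)/4 − β/1 = 0, so β = Σxᵢyᵢ / (Σxᵢ² + σ²/τ²).
Σxᵢyᵢ = 5·2 + 2·0 + 4·4 + 2·(-1) = 24; Σxᵢ² = 49; σ²/τ² = 4.
β̂_MAP = 24 / (49 + 4) = 24/53 ≈ 0.453.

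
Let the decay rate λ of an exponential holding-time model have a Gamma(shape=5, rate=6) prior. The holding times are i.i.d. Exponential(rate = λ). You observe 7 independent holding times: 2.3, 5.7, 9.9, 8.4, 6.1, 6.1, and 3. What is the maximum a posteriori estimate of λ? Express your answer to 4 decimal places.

The Exponential(rate=λ) likelihood is ∝ λ^n e^(−λΣtᵢ). Here n = 7 and Σtᵢ = 2.3 + 5.7 + 9.9 + 8.4 + 6.1 + 6.1 + 3 = 41.5.
Posterior ∝ λ^4e^(−6λ) · λ^7e^(−41.5λ) = λ^11e^(−47.5λ), i.e. Gamma(12, 47.5).
Mode = (a−1)/b = 11/47.5 ≈ 0.2316.

λ̂_MAP = 0.2316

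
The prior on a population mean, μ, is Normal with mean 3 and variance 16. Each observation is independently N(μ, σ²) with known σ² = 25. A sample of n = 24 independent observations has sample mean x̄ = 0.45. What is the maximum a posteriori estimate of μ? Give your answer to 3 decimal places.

μ̂_MAP = 0.606

n = 24, x̄ = 0.45.
For a Normal prior and Normal likelihood with known variance, the posterior is Normal; its mode equals its mean, the precision-weighted average.
Prior precision 1/σ₀² = 1/16 = 0.0625; data precision n/σ² = 24/25 = 0.96.
μ̂ = (0.0625·3 + 0.96·0.45) / (0.0625 + 0.96) = 0.6195/1.0225 = 1239/2045 ≈ 0.606.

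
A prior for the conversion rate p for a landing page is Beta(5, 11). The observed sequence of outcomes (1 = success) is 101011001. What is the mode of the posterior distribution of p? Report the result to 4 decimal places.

p̂_MAP = 0.3913

Prior: Beta(5, 11).
Data: 5 successes in 9 trials (from the sequence). The binomial likelihood contributes p^5(1−p)^4, so the posterior is Beta(5+5, 11+4) = Beta(10, 15).
For Beta(a, b) with a, b > 1 the mode is (a−1)/(a+b−2) = 9/23 ≈ 0.3913.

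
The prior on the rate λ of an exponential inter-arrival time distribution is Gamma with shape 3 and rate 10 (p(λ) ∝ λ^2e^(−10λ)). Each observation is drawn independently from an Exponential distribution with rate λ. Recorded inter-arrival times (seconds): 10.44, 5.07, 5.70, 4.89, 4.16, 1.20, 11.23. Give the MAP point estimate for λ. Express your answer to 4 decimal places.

λ̂_MAP = 0.1708

The Exponential(rate=λ) likelihood is ∝ λ^n e^(−λΣtᵢ). Here n = 7 and Σtᵢ = 10.44 + 5.07 + 5.70 + 4.89 + 4.16 + 1.20 + 11.23 = 42.69.
Posterior ∝ λ^2e^(−10λ) · λ^7e^(−42.69λ) = λ^9e^(−52.69λ), i.e. Gamma(10, 52.69).
Mode = (a−1)/b = 9/52.69 ≈ 0.1708.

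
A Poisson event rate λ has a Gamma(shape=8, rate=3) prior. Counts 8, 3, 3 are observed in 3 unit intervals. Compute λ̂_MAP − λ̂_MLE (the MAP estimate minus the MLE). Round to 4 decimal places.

MAP − MLE = -1.1667

Σxᵢ = 14. Posterior is Gamma(22, 6); MAP = (22−1)/6 = 21/6 ≈ 3.50000.
MLE = x̄ = 14/3 ≈ 4.66667.
Difference = 21/6 − 14/3 = -7/6 ≈ -1.1667.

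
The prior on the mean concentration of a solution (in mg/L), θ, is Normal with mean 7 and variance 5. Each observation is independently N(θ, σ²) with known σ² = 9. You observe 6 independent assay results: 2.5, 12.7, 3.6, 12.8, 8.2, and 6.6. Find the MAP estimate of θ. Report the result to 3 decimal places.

θ̂_MAP = 7.564

n = 6; x̄ = (2.5 + 12.7 + 3.6 + 12.8 + 8.2 + 6.6)/6 = 46.4/6 = 116/15 ≈ 7.7333.
For a Normal prior and Normal likelihood with known variance, the posterior is Normal; its mode equals its mean, the precision-weighted average.
Prior precision 1/σ₀² = 1/5 = 0.2; data precision n/σ² = 6/9 = 2/3.
θ̂ = (0.2·7 + (2/3)·(116/15)) / (0.2 + 2/3) = (59/9)/(13/15) = 295/39 ≈ 7.564.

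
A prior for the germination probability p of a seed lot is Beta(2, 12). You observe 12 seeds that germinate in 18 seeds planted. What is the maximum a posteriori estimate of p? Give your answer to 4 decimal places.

Prior: Beta(2, 12).
Data: 12 successes in 18 trials. The binomial likelihood contributes p^12(1−p)^6, so the posterior is Beta(2+12, 12+6) = Beta(14, 18).
For Beta(a, b) with a, b > 1 the mode is (a−1)/(a+b−2) = 13/30 ≈ 0.4333.

p̂_MAP = 0.4333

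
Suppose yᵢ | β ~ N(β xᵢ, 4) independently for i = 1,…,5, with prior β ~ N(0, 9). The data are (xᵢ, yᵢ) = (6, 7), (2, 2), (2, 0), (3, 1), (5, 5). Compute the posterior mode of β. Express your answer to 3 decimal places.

β̂_MAP = 0.943

log p(β | y) = −Σ(yᵢ − βxᵢ)²/(2·4) − β²/(2·9) + const.
Setting the derivative to zero: Σxᵢ(yᵢ − βxᵢ)/4 − β/9 = 0, so β = Σxᵢyᵢ / (Σxᵢ² + σ²/τ²).
Σxᵢyᵢ = 6·7 + 2·2 + 2·0 + 3·1 + 5·5 = 74; Σxᵢ² = 78; σ²/τ² = 4/9.
β̂_MAP = 74 / (78 + 4/9) = 74/(706/9) = 333/353 ≈ 0.943.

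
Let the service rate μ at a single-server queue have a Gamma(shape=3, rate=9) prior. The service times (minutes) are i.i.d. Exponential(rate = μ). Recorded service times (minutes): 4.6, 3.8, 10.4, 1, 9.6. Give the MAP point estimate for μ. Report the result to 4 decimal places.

μ̂_MAP = 0.1823

The Exponential(rate=μ) likelihood is ∝ μ^n e^(−μΣtᵢ). Here n = 5 and Σtᵢ = 4.6 + 3.8 + 10.4 + 1 + 9.6 = 29.4.
Posterior ∝ μ^2e^(−9μ) · μ^5e^(−29.4μ) = μ^7e^(−38.4μ), i.e. Gamma(8, 38.4).
Mode = (a−1)/b = 7/38.4 ≈ 0.1823.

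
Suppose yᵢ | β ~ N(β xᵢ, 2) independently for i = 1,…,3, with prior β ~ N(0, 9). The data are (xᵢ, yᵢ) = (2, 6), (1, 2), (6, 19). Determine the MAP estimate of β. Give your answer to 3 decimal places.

log p(β | y) = −Σ(yᵢ − βxᵢ)²/(2·2) − β²/(2·9) + const.
Setting the derivative to zero: Σxᵢ(yᵢ − βxᵢ)/2 − β/9 = 0, so β = Σxᵢyᵢ / (Σxᵢ² + σ²/τ²).
Σxᵢyᵢ = 2·6 + 1·2 + 6·19 = 128; Σxᵢ² = 41; σ²/τ² = 2/9.
β̂_MAP = 128 / (41 + 2/9) = 128/(371/9) = 1152/371 ≈ 3.105.

β̂_MAP = 3.105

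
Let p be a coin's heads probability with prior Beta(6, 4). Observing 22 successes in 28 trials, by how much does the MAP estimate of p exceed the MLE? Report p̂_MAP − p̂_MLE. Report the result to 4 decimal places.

MAP − MLE = -0.0357

Posterior is Beta(28, 10); MAP = (28−1)/(38−2) = 27/36 ≈ 0.75000.
MLE ignores the prior: p̂_MLE = k/n = 22/28 ≈ 0.78571.
Difference = 27/36 − 22/28 = -1/28 ≈ -0.0357.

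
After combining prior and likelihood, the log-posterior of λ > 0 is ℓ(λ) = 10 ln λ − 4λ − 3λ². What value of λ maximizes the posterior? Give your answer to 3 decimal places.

ℓ'(λ) = 10/λ − 4 − 6λ. Setting this to zero and multiplying by λ: 6λ² + 4λ − 10 = 0.
λ = (−4 + √(4² + 4·6·10)) / (2·6) = (−4 + √256) / 12 = (−4 + 16)/12 = 1.
ℓ''(λ) = −10/λ² − 6 < 0, confirming a maximum.

λ̂_MAP = 1.000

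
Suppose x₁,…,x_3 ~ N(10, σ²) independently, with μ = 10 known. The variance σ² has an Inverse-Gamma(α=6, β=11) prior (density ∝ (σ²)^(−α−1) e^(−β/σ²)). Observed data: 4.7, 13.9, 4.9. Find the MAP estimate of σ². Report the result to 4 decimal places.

σ̂²_MAP = 5.3712

Sum of squared deviations about the known mean: SS = (4.7−10)² + (13.9−10)² + (4.9−10)² = 69.31.
The Normal likelihood contributes (σ²)^(−n/2) exp(−SS/(2σ²)), so the posterior is Inverse-Gamma(α + n/2, β + SS/2) = Inverse-Gamma(7.5, 45.655).
The mode of Inverse-Gamma(a, b) is b/(a+1) = 45.655/8.5 ≈ 5.3712.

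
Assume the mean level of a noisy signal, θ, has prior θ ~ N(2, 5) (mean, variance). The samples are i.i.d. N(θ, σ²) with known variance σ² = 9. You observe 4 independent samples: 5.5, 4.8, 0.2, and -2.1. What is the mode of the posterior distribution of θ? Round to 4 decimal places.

θ̂_MAP = 2.0690

n = 4; x̄ = (5.5 + 4.8 + 0.2 + (-2.1))/4 = 8.4/4 = 2.1.
For a Normal prior and Normal likelihood with known variance, the posterior is Normal; its mode equals its mean, the precision-weighted average.
Prior precision 1/σ₀² = 1/5 = 0.2; data precision n/σ² = 4/9.
θ̂ = (0.2·2 + (4/9)·2.1) / (0.2 + 4/9) = (4/3)/(29/45) = 60/29 ≈ 2.0690.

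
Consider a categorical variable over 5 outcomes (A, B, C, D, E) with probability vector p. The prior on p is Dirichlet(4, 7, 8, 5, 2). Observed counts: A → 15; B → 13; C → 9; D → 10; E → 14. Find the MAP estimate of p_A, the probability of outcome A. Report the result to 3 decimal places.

MAP estimate of p_A = 0.220

The posterior is Dirichlet(αᵢ + nᵢ) = Dirichlet(19, 20, 17, 15, 16).
For a Dirichlet(a₁,…,a_K) with all aᵢ > 1, the mode has j-th component (aⱼ − 1)/(Σaᵢ − K).
Here Σaᵢ = 87 and K = 5, so p_A = (19 − 1)/(87 − 5) = 18/82 ≈ 0.220.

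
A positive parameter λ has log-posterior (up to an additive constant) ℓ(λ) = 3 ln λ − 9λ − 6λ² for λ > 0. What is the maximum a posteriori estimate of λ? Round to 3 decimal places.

ℓ'(λ) = 3/λ − 9 − 12λ. Setting this to zero and multiplying by λ: 12λ² + 9λ − 3 = 0.
λ = (−9 + √(9² + 4·12·3)) / (2·12) = (−9 + √225) / 24 = (−9 + 15)/24 = 1/4.
ℓ''(λ) = −3/λ² − 12 < 0, confirming a maximum.

λ̂_MAP = 0.250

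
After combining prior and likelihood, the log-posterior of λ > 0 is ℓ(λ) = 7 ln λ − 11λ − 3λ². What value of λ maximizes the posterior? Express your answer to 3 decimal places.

ℓ'(λ) = 7/λ − 11 − 6λ. Setting this to zero and multiplying by λ: 6λ² + 11λ − 7 = 0.
λ = (−11 + √(11² + 4·6·7)) / (2·6) = (−11 + √289) / 12 = (−11 + 17)/12 = 1/2.
ℓ''(λ) = −7/λ² − 6 < 0, confirming a maximum.

λ̂_MAP = 0.500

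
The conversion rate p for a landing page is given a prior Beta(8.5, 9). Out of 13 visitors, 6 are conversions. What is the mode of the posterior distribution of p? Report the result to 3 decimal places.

Prior: Beta(8.5, 9).
Data: 6 successes in 13 trials. The binomial likelihood contributes p^6(1−p)^7, so the posterior is Beta(8.5+6, 9+7) = Beta(14.5, 16).
For Beta(a, b) with a, b > 1 the mode is (a−1)/(a+b−2) = 13.5/28.5 ≈ 0.474.

p̂_MAP = 0.474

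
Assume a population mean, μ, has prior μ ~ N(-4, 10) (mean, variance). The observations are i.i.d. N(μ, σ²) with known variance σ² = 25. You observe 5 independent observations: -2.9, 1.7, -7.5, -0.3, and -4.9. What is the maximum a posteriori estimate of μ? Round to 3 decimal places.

μ̂_MAP = -3.187

n = 5; x̄ = ((-2.9) + 1.7 + (-7.5) + (-0.3) + (-4.9))/5 = -13.9/5 = -2.78.
For a Normal prior and Normal likelihood with known variance, the posterior is Normal; its mode equals its mean, the precision-weighted average.
Prior precision 1/σ₀² = 1/10 = 0.1; data precision n/σ² = 5/25 = 0.2.
μ̂ = (0.1·(-4) + 0.2·(-2.78)) / (0.1 + 0.2) = (-0.956)/0.3 = -239/75 ≈ -3.187.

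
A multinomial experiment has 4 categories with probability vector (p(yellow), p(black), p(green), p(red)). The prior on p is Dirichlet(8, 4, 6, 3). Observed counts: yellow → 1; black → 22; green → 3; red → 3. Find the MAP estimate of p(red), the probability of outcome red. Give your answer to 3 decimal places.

MAP estimate of p(red) = 0.109

The posterior is Dirichlet(αᵢ + nᵢ) = Dirichlet(9, 26, 9, 6).
For a Dirichlet(a₁,…,a_K) with all aᵢ > 1, the mode has j-th component (aⱼ − 1)/(Σaᵢ − K).
Here Σaᵢ = 50 and K = 4, so p(red) = (6 − 1)/(50 − 4) = 5/46 ≈ 0.109.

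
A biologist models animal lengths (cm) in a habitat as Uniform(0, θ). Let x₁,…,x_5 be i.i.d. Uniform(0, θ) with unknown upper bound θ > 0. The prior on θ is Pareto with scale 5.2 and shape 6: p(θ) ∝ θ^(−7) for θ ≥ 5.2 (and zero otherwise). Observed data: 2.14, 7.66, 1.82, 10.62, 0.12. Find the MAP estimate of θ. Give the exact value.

θ̂_MAP = 10.62

The Uniform(0, θ) likelihood is θ^(−n) for θ ≥ max(xᵢ), zero otherwise. Here max(xᵢ) = 10.62.
Posterior ∝ θ^(−7) · θ^(−5) = θ^(−12) on θ ≥ max(5.2, 10.62) = 10.62.
This density is strictly decreasing in θ, so the posterior mode lies at the lower boundary of the support.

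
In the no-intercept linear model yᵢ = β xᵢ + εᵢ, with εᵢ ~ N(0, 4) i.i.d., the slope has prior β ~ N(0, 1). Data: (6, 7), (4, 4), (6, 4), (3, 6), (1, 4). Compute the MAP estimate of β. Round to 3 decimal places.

log p(β | y) = −Σ(yᵢ − βxᵢ)²/(2·4) − β²/(2·1) + const.
Setting the derivative to zero: Σxᵢ(yᵢ − βxᵢ)/4 − β/1 = 0, so β = Σxᵢyᵢ / (Σxᵢ² + σ²/τ²).
Σxᵢyᵢ = 6·7 + 4·4 + 6·4 + 3·6 + 1·4 = 104; Σxᵢ² = 98; σ²/τ² = 4.
β̂_MAP = 104 / (98 + 4) = 104/102 ≈ 1.020.

β̂_MAP = 1.020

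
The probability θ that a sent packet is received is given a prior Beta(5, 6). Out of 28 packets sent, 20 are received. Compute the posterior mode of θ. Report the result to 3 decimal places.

Prior: Beta(5, 6).
Data: 20 successes in 28 trials. The binomial likelihood contributes θ^20(1−θ)^8, so the posterior is Beta(5+20, 6+8) = Beta(25, 14).
For Beta(a, b) with a, b > 1 the mode is (a−1)/(a+b−2) = 24/37 ≈ 0.649.

θ̂_MAP = 0.649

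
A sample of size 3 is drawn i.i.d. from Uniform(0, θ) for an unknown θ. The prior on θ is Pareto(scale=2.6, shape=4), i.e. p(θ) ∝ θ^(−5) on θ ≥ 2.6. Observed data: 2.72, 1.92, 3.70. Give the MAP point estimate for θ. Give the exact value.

θ̂_MAP = 3.70

The Uniform(0, θ) likelihood is θ^(−n) for θ ≥ max(xᵢ), zero otherwise. Here max(xᵢ) = 3.70.
Posterior ∝ θ^(−5) · θ^(−3) = θ^(−8) on θ ≥ max(2.6, 3.70) = 3.70.
This density is strictly decreasing in θ, so the posterior mode lies at the lower boundary of the support.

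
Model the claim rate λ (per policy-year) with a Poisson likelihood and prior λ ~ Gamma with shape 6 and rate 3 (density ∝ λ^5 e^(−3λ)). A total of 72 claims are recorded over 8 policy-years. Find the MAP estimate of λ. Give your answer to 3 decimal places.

Σxᵢ = 72, n = 8.
Posterior ∝ λ^5e^(−3λ) · λ^72e^(−8λ) = λ^77e^(−11λ), i.e. Gamma(shape=78, rate=11).
The mode of a Gamma(a, b) with a ≥ 1 (shape–rate) is (a−1)/b = 77/11 ≈ 7.000.

λ̂_MAP = 7.000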